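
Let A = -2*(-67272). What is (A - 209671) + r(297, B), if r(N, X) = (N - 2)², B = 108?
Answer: 11898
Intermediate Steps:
r(N, X) = (-2 + N)²
A = 134544
(A - 209671) + r(297, B) = (134544 - 209671) + (-2 + 297)² = -75127 + 295² = -75127 + 87025 = 11898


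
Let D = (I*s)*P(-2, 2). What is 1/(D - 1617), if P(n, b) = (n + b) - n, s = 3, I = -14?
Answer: -1/1701 ≈ -0.00058789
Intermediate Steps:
P(n, b) = b (P(n, b) = (b + n) - n = b)
D = -84 (D = -14*3*2 = -42*2 = -84)
1/(D - 1617) = 1/(-84 - 1617) = 1/(-1701) = -1/1701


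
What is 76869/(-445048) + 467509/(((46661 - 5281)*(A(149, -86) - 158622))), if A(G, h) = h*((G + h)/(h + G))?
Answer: -63129086859149/365347526872240 ≈ -0.17279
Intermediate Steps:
A(G, h) = h (A(G, h) = h*((G + h)/(G + h)) = h*1 = h)
76869/(-445048) + 467509/(((46661 - 5281)*(A(149, -86) - 158622))) = 76869/(-445048) + 467509/(((46661 - 5281)*(-86 - 158622))) = 76869*(-1/445048) + 467509/((41380*(-158708))) = -76869/445048 + 467509/(-6567337040) = -76869/445048 + 467509*(-1/6567337040) = -76869/445048 - 467509/6567337040 = -63129086859149/365347526872240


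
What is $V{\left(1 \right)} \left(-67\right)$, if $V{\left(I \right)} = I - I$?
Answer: $0$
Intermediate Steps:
$V{\left(I \right)} = 0$
$V{\left(1 \right)} \left(-67\right) = 0 \left(-67\right) = 0$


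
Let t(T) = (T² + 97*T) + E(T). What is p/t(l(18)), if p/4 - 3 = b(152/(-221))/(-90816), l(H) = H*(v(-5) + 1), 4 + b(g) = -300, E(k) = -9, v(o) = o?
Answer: -17047/2566971 ≈ -0.0066409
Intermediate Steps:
b(g) = -304 (b(g) = -4 - 300 = -304)
l(H) = -4*H (l(H) = H*(-5 + 1) = H*(-4) = -4*H)
t(T) = -9 + T² + 97*T (t(T) = (T² + 97*T) - 9 = -9 + T² + 97*T)
p = 17047/1419 (p = 12 + 4*(-304/(-90816)) = 12 + 4*(-304*(-1/90816)) = 12 + 4*(19/5676) = 12 + 19/1419 = 17047/1419 ≈ 12.013)
p/t(l(18)) = 17047/(1419*(-9 + (-4*18)² + 97*(-4*18))) = 17047/(1419*(-9 + (-72)² + 97*(-72))) = 17047/(1419*(-9 + 5184 - 6984)) = (17047/1419)/(-1809) = (17047/1419)*(-1/1809) = -17047/2566971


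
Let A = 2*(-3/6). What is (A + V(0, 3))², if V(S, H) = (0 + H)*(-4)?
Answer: 169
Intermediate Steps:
A = -1 (A = 2*(-3*⅙) = 2*(-½) = -1)
V(S, H) = -4*H (V(S, H) = H*(-4) = -4*H)
(A + V(0, 3))² = (-1 - 4*3)² = (-1 - 12)² = (-13)² = 169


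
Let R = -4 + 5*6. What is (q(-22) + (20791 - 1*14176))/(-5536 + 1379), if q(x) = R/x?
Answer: -72752/45727 ≈ -1.5910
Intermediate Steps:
R = 26 (R = -4 + 30 = 26)
q(x) = 26/x
(q(-22) + (20791 - 1*14176))/(-5536 + 1379) = (26/(-22) + (20791 - 1*14176))/(-5536 + 1379) = (26*(-1/22) + (20791 - 14176))/(-4157) = (-13/11 + 6615)*(-1/4157) = (72752/11)*(-1/4157) = -72752/45727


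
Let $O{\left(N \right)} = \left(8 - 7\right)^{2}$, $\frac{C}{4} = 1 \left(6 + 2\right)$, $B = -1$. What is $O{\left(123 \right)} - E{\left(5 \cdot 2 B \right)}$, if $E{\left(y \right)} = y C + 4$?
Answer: $317$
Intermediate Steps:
$C = 32$ ($C = 4 \cdot 1 \left(6 + 2\right) = 4 \cdot 1 \cdot 8 = 4 \cdot 8 = 32$)
$O{\left(N \right)} = 1$ ($O{\left(N \right)} = 1^{2} = 1$)
$E{\left(y \right)} = 4 + 32 y$ ($E{\left(y \right)} = y 32 + 4 = 32 y + 4 = 4 + 32 y$)
$O{\left(123 \right)} - E{\left(5 \cdot 2 B \right)} = 1 - \left(4 + 32 \cdot 5 \cdot 2 \left(-1\right)\right) = 1 - \left(4 + 32 \cdot 10 \left(-1\right)\right) = 1 - \left(4 + 32 \left(-10\right)\right) = 1 - \left(4 - 320\right) = 1 - -316 = 1 + 316 = 317$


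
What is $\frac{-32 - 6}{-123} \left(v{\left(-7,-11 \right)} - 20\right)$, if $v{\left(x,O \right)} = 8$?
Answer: $- \frac{152}{41} \approx -3.7073$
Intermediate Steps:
$\frac{-32 - 6}{-123} \left(v{\left(-7,-11 \right)} - 20\right) = \frac{-32 - 6}{-123} \left(8 - 20\right) = \left(-38\right) \left(- \frac{1}{123}\right) \left(-12\right) = \frac{38}{123} \left(-12\right) = - \frac{152}{41}$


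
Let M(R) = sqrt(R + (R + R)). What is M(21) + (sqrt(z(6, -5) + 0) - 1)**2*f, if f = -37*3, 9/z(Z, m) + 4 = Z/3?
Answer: 777/2 + 3*sqrt(7) + 333*I*sqrt(2) ≈ 396.44 + 470.93*I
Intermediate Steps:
z(Z, m) = 9/(-4 + Z/3)
M(R) = sqrt(3)*sqrt(R) (M(R) = sqrt(R + 2*R) = sqrt(3*R) = sqrt(3)*sqrt(R))
f = -111
M(21) + (sqrt(z(6, -5) + 0) - 1)**2*f = sqrt(3)*sqrt(21) + (sqrt(27/(-12 + 6) + 0) - 1)**2*(-111) = 3*sqrt(7) + (sqrt(27/(-6) + 0) - 1)**2*(-111) = 3*sqrt(7) + (sqrt(27*(-1/6) + 0) - 1)**2*(-111) = 3*sqrt(7) + (sqrt(-9/2 + 0) - 1)**2*(-111) = 3*sqrt(7) + (sqrt(-9/2) - 1)**2*(-111) = 3*sqrt(7) + (3*I*sqrt(2)/2 - 1)**2*(-111) = 3*sqrt(7) + (-1 + 3*I*sqrt(2)/2)**2*(-111) = 3*sqrt(7) - 111*(-1 + 3*I*sqrt(2)/2)**2 = -111*(-1 + 3*I*sqrt(2)/2)**2 + 3*sqrt(7)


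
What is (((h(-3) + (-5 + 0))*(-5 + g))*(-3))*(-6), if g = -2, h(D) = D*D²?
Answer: 4032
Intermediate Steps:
h(D) = D³
(((h(-3) + (-5 + 0))*(-5 + g))*(-3))*(-6) = ((((-3)³ + (-5 + 0))*(-5 - 2))*(-3))*(-6) = (((-27 - 5)*(-7))*(-3))*(-6) = (-32*(-7)*(-3))*(-6) = (224*(-3))*(-6) = -672*(-6) = 4032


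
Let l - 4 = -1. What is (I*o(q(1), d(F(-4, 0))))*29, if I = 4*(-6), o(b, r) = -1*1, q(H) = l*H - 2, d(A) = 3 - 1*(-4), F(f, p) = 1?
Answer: 696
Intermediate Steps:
d(A) = 7 (d(A) = 3 + 4 = 7)
l = 3 (l = 4 - 1 = 3)
q(H) = -2 + 3*H (q(H) = 3*H - 2 = -2 + 3*H)
o(b, r) = -1
I = -24
(I*o(q(1), d(F(-4, 0))))*29 = -24*(-1)*29 = 24*29 = 696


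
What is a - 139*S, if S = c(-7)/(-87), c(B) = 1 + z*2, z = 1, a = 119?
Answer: 3590/29 ≈ 123.79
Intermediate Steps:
c(B) = 3 (c(B) = 1 + 1*2 = 1 + 2 = 3)
S = -1/29 (S = 3/(-87) = 3*(-1/87) = -1/29 ≈ -0.034483)
a - 139*S = 119 - 139*(-1/29) = 119 + 139/29 = 3590/29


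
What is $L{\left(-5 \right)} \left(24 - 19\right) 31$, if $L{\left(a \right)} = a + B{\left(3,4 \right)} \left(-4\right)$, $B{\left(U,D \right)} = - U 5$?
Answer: $8525$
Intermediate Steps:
$B{\left(U,D \right)} = - 5 U$
$L{\left(a \right)} = 60 + a$ ($L{\left(a \right)} = a + \left(-5\right) 3 \left(-4\right) = a - -60 = a + 60 = 60 + a$)
$L{\left(-5 \right)} \left(24 - 19\right) 31 = \left(60 - 5\right) \left(24 - 19\right) 31 = 55 \left(24 - 19\right) 31 = 55 \cdot 5 \cdot 31 = 275 \cdot 31 = 8525$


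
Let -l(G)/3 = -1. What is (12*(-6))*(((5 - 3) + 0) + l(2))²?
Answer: -1800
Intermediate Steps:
l(G) = 3 (l(G) = -3*(-1) = 3)
(12*(-6))*(((5 - 3) + 0) + l(2))² = (12*(-6))*(((5 - 3) + 0) + 3)² = -72*((2 + 0) + 3)² = -72*(2 + 3)² = -72*5² = -72*25 = -1800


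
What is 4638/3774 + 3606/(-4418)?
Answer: 573470/1389461 ≈ 0.41273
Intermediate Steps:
4638/3774 + 3606/(-4418) = 4638*(1/3774) + 3606*(-1/4418) = 773/629 - 1803/2209 = 573470/1389461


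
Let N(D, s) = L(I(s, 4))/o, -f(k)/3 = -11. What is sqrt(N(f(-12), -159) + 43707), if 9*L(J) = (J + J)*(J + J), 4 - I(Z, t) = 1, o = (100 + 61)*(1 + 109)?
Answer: sqrt(3427110687385)/8855 ≈ 209.06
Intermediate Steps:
f(k) = 33 (f(k) = -3*(-11) = 33)
o = 17710 (o = 161*110 = 17710)
I(Z, t) = 3 (I(Z, t) = 4 - 1*1 = 4 - 1 = 3)
L(J) = 4*J**2/9 (L(J) = ((J + J)*(J + J))/9 = ((2*J)*(2*J))/9 = (4*J**2)/9 = 4*J**2/9)
N(D, s) = 2/8855 (N(D, s) = ((4/9)*3**2)/17710 = ((4/9)*9)*(1/17710) = 4*(1/17710) = 2/8855)
sqrt(N(f(-12), -159) + 43707) = sqrt(2/8855 + 43707) = sqrt(387025487/8855) = sqrt(3427110687385)/8855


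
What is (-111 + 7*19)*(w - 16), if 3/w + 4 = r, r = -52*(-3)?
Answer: -26719/76 ≈ -351.57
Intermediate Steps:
r = 156
w = 3/152 (w = 3/(-4 + 156) = 3/152 ≈ 0.019737)
(-111 + 7*19)*(w - 16) = (-111 + 7*19)*(3/152 - 16) = (-111 + 133)*(-2429/152) = 22*(-2429/152) = -26719/76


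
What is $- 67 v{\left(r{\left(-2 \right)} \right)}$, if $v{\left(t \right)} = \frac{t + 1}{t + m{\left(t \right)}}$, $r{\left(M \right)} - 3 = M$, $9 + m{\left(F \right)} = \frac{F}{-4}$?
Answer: $\frac{536}{33} \approx 16.242$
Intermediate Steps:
$m{\left(F \right)} = -9 - \frac{F}{4}$ ($m{\left(F \right)} = -9 + \frac{F}{-4} = -9 + F \left(- \frac{1}{4}\right) = -9 - \frac{F}{4}$)
$r{\left(M \right)} = 3 + M$
$v{\left(t \right)} = \frac{1 + t}{-9 + \frac{3 t}{4}}$ ($v{\left(t \right)} = \frac{t + 1}{t - \left(9 + \frac{t}{4}\right)} = \frac{1 + t}{-9 + \frac{3 t}{4}}$)
$- 67 v{\left(r{\left(-2 \right)} \right)} = - 67 \frac{4 \left(1 + \left(3 - 2\right)\right)}{3 \left(-12 + \left(3 - 2\right)\right)} = - 67 \frac{4 \left(1 + 1\right)}{3 \left(-12 + 1\right)} = - 67 \cdot \frac{4}{3} \frac{1}{-11} \cdot 2 = - 67 \cdot \frac{4}{3} \left(- \frac{1}{11}\right) 2 = \left(-67\right) \left(- \frac{8}{33}\right) = \frac{536}{33}$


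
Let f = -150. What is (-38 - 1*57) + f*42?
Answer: -6395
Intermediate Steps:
(-38 - 1*57) + f*42 = (-38 - 1*57) - 150*42 = (-38 - 57) - 6300 = -95 - 6300 = -6395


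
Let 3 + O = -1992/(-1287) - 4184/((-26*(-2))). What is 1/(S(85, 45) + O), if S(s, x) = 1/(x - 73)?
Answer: -12012/984377 ≈ -0.012203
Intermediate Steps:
S(s, x) = 1/(-73 + x)
O = -35141/429 (O = -3 + (-1992/(-1287) - 4184/((-26*(-2)))) = -3 + (-1992*(-1/1287) - 4184/52) = -3 + (664/429 - 4184*1/52) = -3 + (664/429 - 1046/13) = -3 - 33854/429 = -35141/429 ≈ -81.914)
1/(S(85, 45) + O) = 1/(1/(-73 + 45) - 35141/429) = 1/(1/(-28) - 35141/429) = 1/(-1/28 - 35141/429) = 1/(-984377/12012) = -12012/984377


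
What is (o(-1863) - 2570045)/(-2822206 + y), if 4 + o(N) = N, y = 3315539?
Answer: -2571912/493333 ≈ -5.2133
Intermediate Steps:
o(N) = -4 + N
(o(-1863) - 2570045)/(-2822206 + y) = ((-4 - 1863) - 2570045)/(-2822206 + 3315539) = (-1867 - 2570045)/493333 = -2571912*1/493333 = -2571912/493333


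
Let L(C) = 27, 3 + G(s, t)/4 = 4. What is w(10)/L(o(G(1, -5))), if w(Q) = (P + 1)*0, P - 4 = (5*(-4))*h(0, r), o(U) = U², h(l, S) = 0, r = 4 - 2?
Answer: 0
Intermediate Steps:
r = 2
G(s, t) = 4 (G(s, t) = -12 + 4*4 = -12 + 16 = 4)
P = 4 (P = 4 + (5*(-4))*0 = 4 - 20*0 = 4 + 0 = 4)
w(Q) = 0 (w(Q) = (4 + 1)*0 = 5*0 = 0)
w(10)/L(o(G(1, -5))) = 0/27 = 0*(1/27) = 0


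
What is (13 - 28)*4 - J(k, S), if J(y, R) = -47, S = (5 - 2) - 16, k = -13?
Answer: -13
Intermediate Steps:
S = -13 (S = 3 - 16 = -13)
(13 - 28)*4 - J(k, S) = (13 - 28)*4 - 1*(-47) = -15*4 + 47 = -60 + 47 = -13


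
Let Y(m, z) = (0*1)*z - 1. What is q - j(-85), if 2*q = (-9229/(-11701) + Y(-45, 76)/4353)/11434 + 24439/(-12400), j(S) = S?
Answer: 606717101696962561/7221568241464800 ≈ 84.015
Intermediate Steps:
Y(m, z) = -1 (Y(m, z) = 0*z - 1 = 0 - 1 = -1)
q = -7116198827545439/7221568241464800 (q = ((-9229/(-11701) - 1/4353)/11434 + 24439/(-12400))/2 = ((-9229*(-1/11701) - 1*1/4353)*(1/11434) + 24439*(-1/12400))/2 = ((9229/11701 - 1/4353)*(1/11434) - 24439/12400)/2 = ((40162136/50934453)*(1/11434) - 24439/12400)/2 = (20081068/291192267801 - 24439/12400)/2 = (1/2)*(-7116198827545439/3610784120732400) = -7116198827545439/7221568241464800 ≈ -0.98541)
q - j(-85) = -7116198827545439/7221568241464800 - 1*(-85) = -7116198827545439/7221568241464800 + 85 = 606717101696962561/7221568241464800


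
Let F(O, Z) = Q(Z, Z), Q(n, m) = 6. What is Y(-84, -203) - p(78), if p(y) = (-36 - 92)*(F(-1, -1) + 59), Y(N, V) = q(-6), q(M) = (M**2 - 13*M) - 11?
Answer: 8423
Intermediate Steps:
q(M) = -11 + M**2 - 13*M
F(O, Z) = 6
Y(N, V) = 103 (Y(N, V) = -11 + (-6)**2 - 13*(-6) = -11 + 36 + 78 = 103)
p(y) = -8320 (p(y) = (-36 - 92)*(6 + 59) = -128*65 = -8320)
Y(-84, -203) - p(78) = 103 - 1*(-8320) = 103 + 8320 = 8423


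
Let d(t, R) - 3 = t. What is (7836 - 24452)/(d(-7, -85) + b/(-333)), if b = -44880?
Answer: -461094/3629 ≈ -127.06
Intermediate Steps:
d(t, R) = 3 + t
(7836 - 24452)/(d(-7, -85) + b/(-333)) = (7836 - 24452)/((3 - 7) - 44880/(-333)) = -16616/(-4 - 44880*(-1/333)) = -16616/(-4 + 14960/111) = -16616/14516/111 = -16616*111/14516 = -461094/3629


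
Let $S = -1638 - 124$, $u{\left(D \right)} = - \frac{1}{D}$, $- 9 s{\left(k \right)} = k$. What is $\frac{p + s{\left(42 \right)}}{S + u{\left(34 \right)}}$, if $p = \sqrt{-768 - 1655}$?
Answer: $\frac{476}{179727} - \frac{34 i \sqrt{2423}}{59909} \approx 0.0026485 - 0.027936 i$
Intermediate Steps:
$s{\left(k \right)} = - \frac{k}{9}$
$S = -1762$
$p = i \sqrt{2423}$ ($p = \sqrt{-2423} = i \sqrt{2423} \approx 49.224 i$)
$\frac{p + s{\left(42 \right)}}{S + u{\left(34 \right)}} = \frac{i \sqrt{2423} - \frac{14}{3}}{-1762 - \frac{1}{34}} = \frac{- \frac{14}{3} + i \sqrt{2423}}{-1762 - \frac{1}{34}} = \frac{- \frac{14}{3} + i \sqrt{2423}}{- \frac{59909}{34}} = \left(- \frac{14}{3} + i \sqrt{2423}\right) \left(- \frac{34}{59909}\right) = \frac{476}{179727} - \frac{34 i \sqrt{2423}}{59909}$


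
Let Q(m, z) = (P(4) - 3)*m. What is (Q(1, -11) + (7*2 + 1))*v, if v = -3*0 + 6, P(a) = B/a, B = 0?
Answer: 72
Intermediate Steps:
P(a) = 0 (P(a) = 0/a = 0)
Q(m, z) = -3*m (Q(m, z) = (0 - 3)*m = -3*m)
v = 6 (v = 0 + 6 = 6)
(Q(1, -11) + (7*2 + 1))*v = (-3*1 + (7*2 + 1))*6 = (-3 + (14 + 1))*6 = (-3 + 15)*6 = 12*6 = 72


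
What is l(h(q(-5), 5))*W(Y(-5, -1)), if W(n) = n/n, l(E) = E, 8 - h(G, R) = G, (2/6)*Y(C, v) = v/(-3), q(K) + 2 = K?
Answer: 15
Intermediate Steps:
q(K) = -2 + K
Y(C, v) = -v (Y(C, v) = 3*(v/(-3)) = 3*(v*(-1/3)) = 3*(-v/3) = -v)
h(G, R) = 8 - G
W(n) = 1
l(h(q(-5), 5))*W(Y(-5, -1)) = (8 - (-2 - 5))*1 = (8 - 1*(-7))*1 = (8 + 7)*1 = 15*1 = 15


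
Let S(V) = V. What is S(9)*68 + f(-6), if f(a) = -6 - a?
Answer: 612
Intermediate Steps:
S(9)*68 + f(-6) = 9*68 + (-6 - 1*(-6)) = 612 + (-6 + 6) = 612 + 0 = 612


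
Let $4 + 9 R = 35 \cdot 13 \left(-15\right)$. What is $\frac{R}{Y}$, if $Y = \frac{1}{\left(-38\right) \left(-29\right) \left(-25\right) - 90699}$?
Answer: $\frac{807522421}{9} \approx 8.9725 \cdot 10^{7}$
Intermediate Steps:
$R = - \frac{6829}{9}$ ($R = - \frac{4}{9} + \frac{35 \cdot 13 \left(-15\right)}{9} = - \frac{4}{9} + \frac{455 \left(-15\right)}{9} = - \frac{4}{9} + \frac{1}{9} \left(-6825\right) = - \frac{4}{9} - \frac{2275}{3} = - \frac{6829}{9} \approx -758.78$)
$Y = - \frac{1}{118249}$ ($Y = \frac{1}{1102 \left(-25\right) - 90699} = \frac{1}{-27550 - 90699} = \frac{1}{-118249} = - \frac{1}{118249} \approx -8.4567 \cdot 10^{-6}$)
$\frac{R}{Y} = - \frac{6829}{9 \left(- \frac{1}{118249}\right)} = \left(- \frac{6829}{9}\right) \left(-118249\right) = \frac{807522421}{9}$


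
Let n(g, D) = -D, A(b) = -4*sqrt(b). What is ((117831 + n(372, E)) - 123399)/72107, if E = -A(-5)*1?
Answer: -5568/72107 - 4*I*sqrt(5)/72107 ≈ -0.077219 - 0.00012404*I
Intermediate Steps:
E = 4*I*sqrt(5) (E = -(-4)*sqrt(-5)*1 = -(-4)*I*sqrt(5)*1 = (4*I*sqrt(5))*1 = 4*I*sqrt(5) ≈ 8.9443*I)
((117831 + n(372, E)) - 123399)/72107 = ((117831 - 4*I*sqrt(5)) - 123399)/72107 = ((117831 - 4*I*sqrt(5)) - 123399)*(1/72107) = (-5568 - 4*I*sqrt(5))*(1/72107) = -5568/72107 - 4*I*sqrt(5)/72107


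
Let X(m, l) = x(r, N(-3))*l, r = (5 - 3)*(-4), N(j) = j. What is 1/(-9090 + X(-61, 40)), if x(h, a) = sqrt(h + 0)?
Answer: -909/8264090 - 4*I*sqrt(2)/4132045 ≈ -0.00010999 - 1.369e-6*I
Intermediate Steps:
r = -8 (r = 2*(-4) = -8)
x(h, a) = sqrt(h)
X(m, l) = 2*I*l*sqrt(2) (X(m, l) = sqrt(-8)*l = (2*I*sqrt(2))*l = 2*I*l*sqrt(2))
1/(-9090 + X(-61, 40)) = 1/(-9090 + 2*I*40*sqrt(2)) = 1/(-9090 + 80*I*sqrt(2))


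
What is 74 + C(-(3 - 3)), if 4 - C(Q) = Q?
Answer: 78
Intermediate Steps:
C(Q) = 4 - Q
74 + C(-(3 - 3)) = 74 + (4 - (-1)*(3 - 3)) = 74 + (4 - (-1)*0) = 74 + (4 - 1*0) = 74 + (4 + 0) = 74 + 4 = 78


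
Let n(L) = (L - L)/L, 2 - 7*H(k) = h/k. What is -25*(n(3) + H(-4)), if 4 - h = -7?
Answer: -475/28 ≈ -16.964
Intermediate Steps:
h = 11 (h = 4 - 1*(-7) = 4 + 7 = 11)
H(k) = 2/7 - 11/(7*k)
n(L) = 0 (n(L) = 0/L = 0)
-25*(n(3) + H(-4)) = -25*(0 + (⅐)*(-11 + 2*(-4))/(-4)) = -25*(0 + (⅐)*(-¼)*(-11 - 8)) = -25*(0 + (⅐)*(-¼)*(-19)) = -25*(0 + 19/28) = -25*19/28 = -475/28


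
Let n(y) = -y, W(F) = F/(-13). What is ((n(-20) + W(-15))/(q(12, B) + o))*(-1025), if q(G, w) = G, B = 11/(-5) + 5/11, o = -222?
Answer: 56375/546 ≈ 103.25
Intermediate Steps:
B = -96/55 (B = 11*(-⅕) + 5*(1/11) = -11/5 + 5/11 = -96/55 ≈ -1.7455)
W(F) = -F/13 (W(F) = F*(-1/13) = -F/13)
((n(-20) + W(-15))/(q(12, B) + o))*(-1025) = ((-1*(-20) - 1/13*(-15))/(12 - 222))*(-1025) = ((20 + 15/13)/(-210))*(-1025) = ((275/13)*(-1/210))*(-1025) = -55/546*(-1025) = 56375/546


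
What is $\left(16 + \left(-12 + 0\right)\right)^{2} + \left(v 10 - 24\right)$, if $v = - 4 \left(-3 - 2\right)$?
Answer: $192$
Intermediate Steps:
$v = 20$ ($v = \left(-4\right) \left(-5\right) = 20$)
$\left(16 + \left(-12 + 0\right)\right)^{2} + \left(v 10 - 24\right) = \left(16 + \left(-12 + 0\right)\right)^{2} + \left(20 \cdot 10 - 24\right) = \left(16 - 12\right)^{2} + \left(200 - 24\right) = 4^{2} + 176 = 16 + 176 = 192$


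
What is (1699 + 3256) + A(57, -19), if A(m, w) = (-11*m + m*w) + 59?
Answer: 3304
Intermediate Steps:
A(m, w) = 59 - 11*m + m*w
(1699 + 3256) + A(57, -19) = (1699 + 3256) + (59 - 11*57 + 57*(-19)) = 4955 + (59 - 627 - 1083) = 4955 - 1651 = 3304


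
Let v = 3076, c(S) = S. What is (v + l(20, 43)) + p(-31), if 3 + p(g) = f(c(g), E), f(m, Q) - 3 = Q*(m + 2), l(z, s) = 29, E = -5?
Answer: 3250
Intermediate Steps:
f(m, Q) = 3 + Q*(2 + m) (f(m, Q) = 3 + Q*(m + 2) = 3 + Q*(2 + m))
p(g) = -10 - 5*g (p(g) = -3 + (3 + 2*(-5) - 5*g) = -3 + (3 - 10 - 5*g) = -3 + (-7 - 5*g) = -10 - 5*g)
(v + l(20, 43)) + p(-31) = (3076 + 29) + (-10 - 5*(-31)) = 3105 + (-10 + 155) = 3105 + 145 = 3250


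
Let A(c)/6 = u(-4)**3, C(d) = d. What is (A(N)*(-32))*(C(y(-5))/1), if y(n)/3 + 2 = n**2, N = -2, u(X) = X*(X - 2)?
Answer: -183140352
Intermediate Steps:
u(X) = X*(-2 + X)
y(n) = -6 + 3*n**2
A(c) = 82944 (A(c) = 6*(-4*(-2 - 4))**3 = 6*(-4*(-6))**3 = 6*24**3 = 6*13824 = 82944)
(A(N)*(-32))*(C(y(-5))/1) = (82944*(-32))*((-6 + 3*(-5)**2)/1) = -2654208*(-6 + 3*25) = -2654208*(-6 + 75) = -183140352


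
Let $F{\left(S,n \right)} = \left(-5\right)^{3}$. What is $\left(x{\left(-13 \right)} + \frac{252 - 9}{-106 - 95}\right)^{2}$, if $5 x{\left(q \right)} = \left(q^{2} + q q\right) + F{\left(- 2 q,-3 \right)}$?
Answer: $\frac{192265956}{112225} \approx 1713.2$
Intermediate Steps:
$F{\left(S,n \right)} = -125$
$x{\left(q \right)} = -25 + \frac{2 q^{2}}{5}$ ($x{\left(q \right)} = \frac{\left(q^{2} + q q\right) - 125}{5} = \frac{\left(q^{2} + q^{2}\right) - 125}{5} = \frac{2 q^{2} - 125}{5} = \frac{-125 + 2 q^{2}}{5} = -25 + \frac{2 q^{2}}{5}$)
$\left(x{\left(-13 \right)} + \frac{252 - 9}{-106 - 95}\right)^{2} = \left(\left(-25 + \frac{2 \left(-13\right)^{2}}{5}\right) + \frac{252 - 9}{-106 - 95}\right)^{2} = \left(\left(-25 + \frac{2}{5} \cdot 169\right) + \frac{243}{-201}\right)^{2} = \left(\left(-25 + \frac{338}{5}\right) + 243 \left(- \frac{1}{201}\right)\right)^{2} = \left(\frac{213}{5} - \frac{81}{67}\right)^{2} = \left(\frac{13866}{335}\right)^{2} = \frac{192265956}{112225}$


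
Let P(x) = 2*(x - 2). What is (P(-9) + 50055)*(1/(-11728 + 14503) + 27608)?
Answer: 3833138252633/2775 ≈ 1.3813e+9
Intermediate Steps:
P(x) = -4 + 2*x (P(x) = 2*(-2 + x) = -4 + 2*x)
(P(-9) + 50055)*(1/(-11728 + 14503) + 27608) = ((-4 + 2*(-9)) + 50055)*(1/(-11728 + 14503) + 27608) = ((-4 - 18) + 50055)*(1/2775 + 27608) = (-22 + 50055)*(1/2775 + 27608) = 50033*(76612201/2775) = 3833138252633/2775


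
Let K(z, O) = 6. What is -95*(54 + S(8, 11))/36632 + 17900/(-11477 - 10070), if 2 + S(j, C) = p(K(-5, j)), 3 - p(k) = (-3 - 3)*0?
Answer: -40436625/41542616 ≈ -0.97338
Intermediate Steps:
p(k) = 3 (p(k) = 3 - (-3 - 3)*0 = 3 - (-6)*0 = 3 - 1*0 = 3 + 0 = 3)
S(j, C) = 1 (S(j, C) = -2 + 3 = 1)
-95*(54 + S(8, 11))/36632 + 17900/(-11477 - 10070) = -95*(54 + 1)/36632 + 17900/(-11477 - 10070) = -95*55*(1/36632) + 17900/(-21547) = -5225*1/36632 + 17900*(-1/21547) = -275/1928 - 17900/21547 = -40436625/41542616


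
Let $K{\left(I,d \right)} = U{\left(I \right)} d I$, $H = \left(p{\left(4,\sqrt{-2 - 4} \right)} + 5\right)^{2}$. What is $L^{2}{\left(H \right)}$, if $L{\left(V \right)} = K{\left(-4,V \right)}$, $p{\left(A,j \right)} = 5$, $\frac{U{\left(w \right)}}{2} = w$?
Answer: $10240000$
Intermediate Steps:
$U{\left(w \right)} = 2 w$
$H = 100$ ($H = \left(5 + 5\right)^{2} = 10^{2} = 100$)
$K{\left(I,d \right)} = 2 d I^{2}$ ($K{\left(I,d \right)} = 2 I d I = 2 d I^{2}$)
$L{\left(V \right)} = 32 V$ ($L{\left(V \right)} = 2 V \left(-4\right)^{2} = 2 V 16 = 32 V$)
$L^{2}{\left(H \right)} = \left(32 \cdot 100\right)^{2} = 3200^{2} = 10240000$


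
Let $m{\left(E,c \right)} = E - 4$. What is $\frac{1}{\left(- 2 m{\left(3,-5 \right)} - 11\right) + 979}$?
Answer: $\frac{1}{970} \approx 0.0010309$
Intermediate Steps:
$m{\left(E,c \right)} = -4 + E$
$\frac{1}{\left(- 2 m{\left(3,-5 \right)} - 11\right) + 979} = \frac{1}{\left(- 2 \left(-4 + 3\right) - 11\right) + 979} = \frac{1}{\left(\left(-2\right) \left(-1\right) - 11\right) + 979} = \frac{1}{\left(2 - 11\right) + 979} = \frac{1}{-9 + 979} = \frac{1}{970}$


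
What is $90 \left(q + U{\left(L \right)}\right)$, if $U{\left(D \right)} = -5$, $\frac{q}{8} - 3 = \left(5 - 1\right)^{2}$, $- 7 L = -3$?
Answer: $13230$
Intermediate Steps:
$L = \frac{3}{7}$ ($L = \left(- \frac{1}{7}\right) \left(-3\right) = \frac{3}{7} \approx 0.42857$)
$q = 152$ ($q = 24 + 8 \left(5 - 1\right)^{2} = 24 + 8 \cdot 4^{2} = 24 + 8 \cdot 16 = 24 + 128 = 152$)
$90 \left(q + U{\left(L \right)}\right) = 90 \left(152 - 5\right) = 90 \cdot 147 = 13230$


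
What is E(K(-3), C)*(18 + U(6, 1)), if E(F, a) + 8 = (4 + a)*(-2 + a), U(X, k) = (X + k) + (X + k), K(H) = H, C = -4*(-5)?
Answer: 13568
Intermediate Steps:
C = 20
U(X, k) = 2*X + 2*k
E(F, a) = -8 + (-2 + a)*(4 + a) (E(F, a) = -8 + (4 + a)*(-2 + a) = -8 + (-2 + a)*(4 + a))
E(K(-3), C)*(18 + U(6, 1)) = (-16 + 20² + 2*20)*(18 + (2*6 + 2*1)) = (-16 + 400 + 40)*(18 + (12 + 2)) = 424*(18 + 14) = 424*32 = 13568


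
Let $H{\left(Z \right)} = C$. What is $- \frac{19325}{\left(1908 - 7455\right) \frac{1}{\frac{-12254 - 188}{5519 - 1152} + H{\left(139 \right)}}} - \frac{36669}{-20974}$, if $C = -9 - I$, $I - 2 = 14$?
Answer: $- \frac{16135283970423}{169356303842} \approx -95.274$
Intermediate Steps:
$I = 16$ ($I = 2 + 14 = 16$)
$C = -25$ ($C = -9 - 16 = -25$)
$H{\left(Z \right)} = -25$
$- \frac{19325}{\left(1908 - 7455\right) \frac{1}{\frac{-12254 - 188}{5519 - 1152} + H{\left(139 \right)}}} - \frac{36669}{-20974} = - \frac{19325}{\left(1908 - 7455\right) \frac{1}{\frac{-12254 - 188}{5519 - 1152} - 25}} - \frac{36669}{-20974} = - \frac{19325}{\left(-5547\right) \frac{1}{- \frac{12442}{4367} - 25}} - - \frac{36669}{20974} = - \frac{19325}{\left(-5547\right) \frac{1}{\left(-12442\right) \frac{1}{4367} - 25}} + \frac{36669}{20974} = - \frac{19325}{\left(-5547\right) \frac{1}{- \frac{12442}{4367} - 25}} + \frac{36669}{20974} = - \frac{19325}{\left(-5547\right) \frac{1}{- \frac{121617}{4367}}} + \frac{36669}{20974} = - \frac{19325}{\left(-5547\right) \left(- \frac{4367}{121617}\right)} + \frac{36669}{20974} = - \frac{19325}{\frac{8074583}{40539}} + \frac{36669}{20974} = \left(-19325\right) \frac{40539}{8074583} + \frac{36669}{20974} = - \frac{783416175}{8074583} + \frac{36669}{20974} = - \frac{16135283970423}{169356303842}$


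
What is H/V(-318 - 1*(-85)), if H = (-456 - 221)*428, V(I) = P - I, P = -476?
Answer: 289756/243 ≈ 1192.4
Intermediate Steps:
V(I) = -476 - I
H = -289756 (H = -677*428 = -289756)
H/V(-318 - 1*(-85)) = -289756/(-476 - (-318 - 1*(-85))) = -289756/(-476 - (-318 + 85)) = -289756/(-476 - 1*(-233)) = -289756/(-476 + 233) = -289756/(-243) = -289756*(-1/243) = 289756/243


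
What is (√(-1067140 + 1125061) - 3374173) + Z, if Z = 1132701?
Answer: -2241472 + √57921 ≈ -2.2412e+6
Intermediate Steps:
(√(-1067140 + 1125061) - 3374173) + Z = (√(-1067140 + 1125061) - 3374173) + 1132701 = (√57921 - 3374173) + 1132701 = (-3374173 + √57921) + 1132701 = -2241472 + √57921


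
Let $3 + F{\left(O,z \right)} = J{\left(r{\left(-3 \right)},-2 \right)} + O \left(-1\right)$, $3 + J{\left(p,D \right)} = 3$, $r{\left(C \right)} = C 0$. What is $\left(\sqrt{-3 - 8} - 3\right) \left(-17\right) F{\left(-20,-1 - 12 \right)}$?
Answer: $867 - 289 i \sqrt{11} \approx 867.0 - 958.5 i$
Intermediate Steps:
$r{\left(C \right)} = 0$
$J{\left(p,D \right)} = 0$ ($J{\left(p,D \right)} = -3 + 3 = 0$)
$F{\left(O,z \right)} = -3 - O$ ($F{\left(O,z \right)} = -3 + \left(0 + O \left(-1\right)\right) = -3 + \left(0 - O\right) = -3 - O$)
$\left(\sqrt{-3 - 8} - 3\right) \left(-17\right) F{\left(-20,-1 - 12 \right)} = \left(\sqrt{-3 - 8} - 3\right) \left(-17\right) \left(-3 - -20\right) = \left(\sqrt{-11} - 3\right) \left(-17\right) \left(-3 + 20\right) = \left(i \sqrt{11} - 3\right) \left(-17\right) 17 = \left(-3 + i \sqrt{11}\right) \left(-17\right) 17 = \left(51 - 17 i \sqrt{11}\right) 17 = 867 - 289 i \sqrt{11}$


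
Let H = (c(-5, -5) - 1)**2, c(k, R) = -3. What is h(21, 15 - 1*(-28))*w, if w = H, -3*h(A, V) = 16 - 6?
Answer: -160/3 ≈ -53.333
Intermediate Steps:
h(A, V) = -10/3 (h(A, V) = -(16 - 6)/3 = -1/3*10 = -10/3)
H = 16 (H = (-3 - 1)**2 = (-4)**2 = 16)
w = 16
h(21, 15 - 1*(-28))*w = -10/3*16 = -160/3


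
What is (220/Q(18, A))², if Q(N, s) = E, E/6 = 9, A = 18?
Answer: 12100/729 ≈ 16.598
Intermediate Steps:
E = 54 (E = 6*9 = 54)
Q(N, s) = 54
(220/Q(18, A))² = (220/54)² = (220*(1/54))² = (110/27)² = 12100/729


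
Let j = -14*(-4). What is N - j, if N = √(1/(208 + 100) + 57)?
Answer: -56 + √1351889/154 ≈ -48.450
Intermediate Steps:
j = 56
N = √1351889/154 (N = √(1/308 + 57) = √(17557/308) = √1351889/154 ≈ 7.5500)
N - j = √1351889/154 - 1*56 = √1351889/154 - 56 = -56 + √1351889/154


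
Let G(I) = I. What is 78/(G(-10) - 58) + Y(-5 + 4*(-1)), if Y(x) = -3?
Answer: -141/34 ≈ -4.1471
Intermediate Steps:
78/(G(-10) - 58) + Y(-5 + 4*(-1)) = 78/(-10 - 58) - 3 = 78/(-68) - 3 = 78*(-1/68) - 3 = -39/34 - 3 = -141/34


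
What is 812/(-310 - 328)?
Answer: -14/11 ≈ -1.2727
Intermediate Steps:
812/(-310 - 328) = 812/(-638) = 812*(-1/638) = -14/11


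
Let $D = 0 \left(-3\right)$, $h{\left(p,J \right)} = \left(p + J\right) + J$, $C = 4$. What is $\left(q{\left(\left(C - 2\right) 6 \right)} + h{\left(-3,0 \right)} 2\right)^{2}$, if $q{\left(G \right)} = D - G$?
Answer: $324$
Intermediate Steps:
$h{\left(p,J \right)} = p + 2 J$ ($h{\left(p,J \right)} = \left(J + p\right) + J = p + 2 J$)
$D = 0$
$q{\left(G \right)} = - G$ ($q{\left(G \right)} = 0 - G = - G$)
$\left(q{\left(\left(C - 2\right) 6 \right)} + h{\left(-3,0 \right)} 2\right)^{2} = \left(- \left(4 - 2\right) 6 + \left(-3 + 2 \cdot 0\right) 2\right)^{2} = \left(- 2 \cdot 6 + \left(-3 + 0\right) 2\right)^{2} = \left(\left(-1\right) 12 - 6\right)^{2} = \left(-12 - 6\right)^{2} = \left(-18\right)^{2} = 324$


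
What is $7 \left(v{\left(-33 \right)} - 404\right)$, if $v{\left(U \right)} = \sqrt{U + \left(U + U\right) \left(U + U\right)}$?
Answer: $-2828 + 7 \sqrt{4323} \approx -2367.8$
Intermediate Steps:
$v{\left(U \right)} = \sqrt{U + 4 U^{2}}$ ($v{\left(U \right)} = \sqrt{U + 2 U 2 U} = \sqrt{U + 4 U^{2}}$)
$7 \left(v{\left(-33 \right)} - 404\right) = 7 \left(\sqrt{- 33 \left(1 + 4 \left(-33\right)\right)} - 404\right) = 7 \left(\sqrt{- 33 \left(1 - 132\right)} - 404\right) = 7 \left(\sqrt{\left(-33\right) \left(-131\right)} - 404\right) = 7 \left(\sqrt{4323} - 404\right) = 7 \left(-404 + \sqrt{4323}\right) = -2828 + 7 \sqrt{4323}$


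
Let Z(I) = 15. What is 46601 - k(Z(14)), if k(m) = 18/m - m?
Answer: 233074/5 ≈ 46615.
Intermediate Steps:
k(m) = -m + 18/m
46601 - k(Z(14)) = 46601 - (-1*15 + 18/15) = 46601 - (-15 + 18*(1/15)) = 46601 - (-15 + 6/5) = 46601 - 1*(-69/5) = 46601 + 69/5 = 233074/5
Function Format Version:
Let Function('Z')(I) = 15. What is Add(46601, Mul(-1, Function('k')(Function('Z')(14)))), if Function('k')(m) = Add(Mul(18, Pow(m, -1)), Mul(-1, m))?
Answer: Rational(233074, 5) ≈ 46615.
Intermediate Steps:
Function('k')(m) = Add(Mul(-1, m), Mul(18, Pow(m, -1)))
Add(46601, Mul(-1, Function('k')(Function('Z')(14)))) = Add(46601, Mul(-1, Add(Mul(-1, 15), Mul(18, Pow(15, -1))))) = Add(46601, Mul(-1, Add(-15, Mul(18, Rational(1, 15))))) = Add(46601, Mul(-1, Add(-15, Rational(6, 5)))) = Add(46601, Mul(-1, Rational(-69, 5))) = Add(46601, Rational(69, 5)) = Rational(233074, 5)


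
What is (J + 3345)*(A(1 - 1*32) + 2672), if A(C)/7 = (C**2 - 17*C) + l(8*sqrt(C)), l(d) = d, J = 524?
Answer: 50637472 + 216664*I*sqrt(31) ≈ 5.0637e+7 + 1.2063e+6*I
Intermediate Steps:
A(C) = -119*C + 7*C**2 + 56*sqrt(C) (A(C) = 7*((C**2 - 17*C) + 8*sqrt(C)) = 7*(C**2 - 17*C + 8*sqrt(C)) = -119*C + 7*C**2 + 56*sqrt(C))
(J + 3345)*(A(1 - 1*32) + 2672) = (524 + 3345)*((-119*(1 - 1*32) + 7*(1 - 1*32)**2 + 56*sqrt(1 - 1*32)) + 2672) = 3869*((-119*(1 - 32) + 7*(1 - 32)**2 + 56*sqrt(1 - 32)) + 2672) = 3869*((-119*(-31) + 7*(-31)**2 + 56*sqrt(-31)) + 2672) = 3869*((3689 + 7*961 + 56*(I*sqrt(31))) + 2672) = 3869*((3689 + 6727 + 56*I*sqrt(31)) + 2672) = 3869*((10416 + 56*I*sqrt(31)) + 2672) = 3869*(13088 + 56*I*sqrt(31)) = 50637472 + 216664*I*sqrt(31)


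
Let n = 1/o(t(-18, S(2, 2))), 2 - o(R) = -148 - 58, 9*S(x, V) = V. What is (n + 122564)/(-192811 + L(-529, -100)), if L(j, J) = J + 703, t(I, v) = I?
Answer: -25493313/39979264 ≈ -0.63766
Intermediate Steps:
S(x, V) = V/9
o(R) = 208 (o(R) = 2 - (-148 - 58) = 2 - 1*(-206) = 2 + 206 = 208)
L(j, J) = 703 + J
n = 1/208 ≈ 0.0048077
(n + 122564)/(-192811 + L(-529, -100)) = (1/208 + 122564)/(-192811 + (703 - 100)) = 25493313/(208*(-192811 + 603)) = (25493313/208)/(-192208) = (25493313/208)*(-1/192208) = -25493313/39979264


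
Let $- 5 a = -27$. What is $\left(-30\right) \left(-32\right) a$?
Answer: $5184$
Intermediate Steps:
$a = \frac{27}{5}$ ($a = \left(- \frac{1}{5}\right) \left(-27\right) = \frac{27}{5} \approx 5.4$)
$\left(-30\right) \left(-32\right) a = \left(-30\right) \left(-32\right) \frac{27}{5} = 960 \cdot \frac{27}{5} = 5184$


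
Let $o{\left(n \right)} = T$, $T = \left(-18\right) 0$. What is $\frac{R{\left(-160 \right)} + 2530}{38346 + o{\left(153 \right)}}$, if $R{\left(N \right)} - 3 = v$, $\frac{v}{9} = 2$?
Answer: $\frac{2551}{38346} \approx 0.066526$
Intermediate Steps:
$T = 0$
$v = 18$ ($v = 9 \cdot 2 = 18$)
$o{\left(n \right)} = 0$
$R{\left(N \right)} = 21$ ($R{\left(N \right)} = 3 + 18 = 21$)
$\frac{R{\left(-160 \right)} + 2530}{38346 + o{\left(153 \right)}} = \frac{21 + 2530}{38346 + 0} = \frac{2551}{38346}$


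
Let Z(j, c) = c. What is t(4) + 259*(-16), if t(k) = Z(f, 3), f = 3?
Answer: -4141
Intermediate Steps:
t(k) = 3
t(4) + 259*(-16) = 3 + 259*(-16) = 3 - 4144 = -4141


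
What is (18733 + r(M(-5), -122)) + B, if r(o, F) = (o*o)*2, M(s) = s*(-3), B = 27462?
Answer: 46645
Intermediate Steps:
M(s) = -3*s
r(o, F) = 2*o**2 (r(o, F) = o**2*2 = 2*o**2)
(18733 + r(M(-5), -122)) + B = (18733 + 2*(-3*(-5))**2) + 27462 = (18733 + 2*15**2) + 27462 = (18733 + 2*225) + 27462 = (18733 + 450) + 27462 = 19183 + 27462 = 46645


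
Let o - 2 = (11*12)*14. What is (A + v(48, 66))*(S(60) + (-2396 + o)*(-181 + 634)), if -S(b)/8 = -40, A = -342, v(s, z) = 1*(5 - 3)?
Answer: 83986120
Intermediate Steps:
o = 1850 (o = 2 + (11*12)*14 = 2 + 132*14 = 2 + 1848 = 1850)
v(s, z) = 2 (v(s, z) = 1*2 = 2)
S(b) = 320 (S(b) = -8*(-40) = 320)
(A + v(48, 66))*(S(60) + (-2396 + o)*(-181 + 634)) = (-342 + 2)*(320 + (-2396 + 1850)*(-181 + 634)) = -340*(320 - 546*453) = -340*(320 - 247338) = -340*(-247018) = 83986120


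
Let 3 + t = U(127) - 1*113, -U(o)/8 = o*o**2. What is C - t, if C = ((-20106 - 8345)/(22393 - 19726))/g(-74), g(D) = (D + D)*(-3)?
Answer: 19404846394189/1184148 ≈ 1.6387e+7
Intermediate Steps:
U(o) = -8*o**3 (U(o) = -8*o*o**2 = -8*o**3)
g(D) = -6*D (g(D) = (2*D)*(-3) = -6*D)
t = -16387180 (t = -3 + (-8*127**3 - 1*113) = -3 + (-8*2048383 - 113) = -3 + (-16387064 - 113) = -3 - 16387177 = -16387180)
C = -28451/1184148 (C = ((-20106 - 8345)/(22393 - 19726))/((-6*(-74))) = -28451/2667/444 = -28451*1/2667*(1/444) = -28451/2667*1/444 = -28451/1184148 ≈ -0.024027)
C - t = -28451/1184148 - 1*(-16387180) = -28451/1184148 + 16387180 = 19404846394189/1184148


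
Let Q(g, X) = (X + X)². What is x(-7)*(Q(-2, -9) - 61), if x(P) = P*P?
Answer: 12887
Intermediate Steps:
x(P) = P²
Q(g, X) = 4*X² (Q(g, X) = (2*X)² = 4*X²)
x(-7)*(Q(-2, -9) - 61) = (-7)²*(4*(-9)² - 61) = 49*(4*81 - 61) = 49*(324 - 61) = 49*263 = 12887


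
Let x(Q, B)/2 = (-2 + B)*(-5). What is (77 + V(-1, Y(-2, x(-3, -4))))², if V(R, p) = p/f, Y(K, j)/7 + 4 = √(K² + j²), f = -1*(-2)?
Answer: 48118 + 882*√901 ≈ 74593.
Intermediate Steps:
x(Q, B) = 20 - 10*B (x(Q, B) = 2*((-2 + B)*(-5)) = 2*(10 - 5*B) = 20 - 10*B)
f = 2
Y(K, j) = -28 + 7*√(K² + j²)
V(R, p) = p/2
(77 + V(-1, Y(-2, x(-3, -4))))² = (77 + (-28 + 7*√((-2)² + (20 - 10*(-4))²))/2)² = (77 + (-28 + 7*√(4 + (20 + 40)²))/2)² = (77 + (-28 + 7*√(4 + 60²))/2)² = (77 + (-28 + 7*√(4 + 3600))/2)² = (77 + (-28 + 7*√3604)/2)² = (77 + (-28 + 7*(2*√901))/2)² = (77 + (-28 + 14*√901)/2)² = (77 + (-14 + 7*√901))² = (63 + 7*√901)²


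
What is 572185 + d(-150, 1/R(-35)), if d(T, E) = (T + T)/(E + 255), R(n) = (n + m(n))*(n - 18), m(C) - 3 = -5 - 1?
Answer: 293857018435/513571 ≈ 5.7218e+5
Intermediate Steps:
m(C) = -3 (m(C) = 3 + (-5 - 1) = 3 - 6 = -3)
R(n) = (-18 + n)*(-3 + n) (R(n) = (n - 3)*(n - 18) = (-3 + n)*(-18 + n) = (-18 + n)*(-3 + n))
d(T, E) = 2*T/(255 + E) (d(T, E) = (2*T)/(255 + E) = 2*T/(255 + E))
572185 + d(-150, 1/R(-35)) = 572185 + 2*(-150)/(255 + 1/(54 + (-35)**2 - 21*(-35))) = 572185 + 2*(-150)/(255 + 1/(54 + 1225 + 735)) = 572185 + 2*(-150)/(255 + 1/2014) = 572185 + 2*(-150)/(513571/2014) = 572185 + 2*(-150)*(2014/513571) = 572185 - 604200/513571 = 293857018435/513571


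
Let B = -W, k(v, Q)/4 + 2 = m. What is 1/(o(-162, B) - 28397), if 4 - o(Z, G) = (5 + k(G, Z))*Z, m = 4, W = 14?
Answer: -1/26287 ≈ -3.8042e-5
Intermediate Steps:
k(v, Q) = 8 (k(v, Q) = -8 + 4*4 = -8 + 16 = 8)
B = -14 (B = -1*14 = -14)
o(Z, G) = 4 - 13*Z (o(Z, G) = 4 - (5 + 8)*Z = 4 - 13*Z)
1/(o(-162, B) - 28397) = 1/((4 - 13*(-162)) - 28397) = 1/((4 + 2106) - 28397) = 1/(2110 - 28397) = 1/(-26287) = -1/26287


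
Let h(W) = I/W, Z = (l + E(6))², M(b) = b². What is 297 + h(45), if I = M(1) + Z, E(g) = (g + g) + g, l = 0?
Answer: 2738/9 ≈ 304.22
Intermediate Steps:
E(g) = 3*g (E(g) = 2*g + g = 3*g)
Z = 324 (Z = (0 + 3*6)² = (0 + 18)² = 18² = 324)
I = 325 (I = 1² + 324 = 1 + 324 = 325)
h(W) = 325/W
297 + h(45) = 297 + 325/45 = 297 + 325*(1/45) = 297 + 65/9 = 2738/9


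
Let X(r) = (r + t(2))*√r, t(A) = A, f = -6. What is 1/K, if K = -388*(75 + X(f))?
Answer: -25/739916 - I*√6/554937 ≈ -3.3788e-5 - 4.414e-6*I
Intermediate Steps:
X(r) = √r*(2 + r) (X(r) = (r + 2)*√r = (2 + r)*√r = √r*(2 + r))
K = -29100 + 1552*I*√6 (K = -388*(75 + √(-6)*(2 - 6)) = -388*(75 + (I*√6)*(-4)) = -388*(75 - 4*I*√6) = -29100 + 1552*I*√6 ≈ -29100.0 + 3801.6*I)
1/K = 1/(-29100 + 1552*I*√6)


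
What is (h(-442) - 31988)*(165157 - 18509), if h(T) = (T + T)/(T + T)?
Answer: -4690829576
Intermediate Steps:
h(T) = 1 (h(T) = (2*T)/((2*T)) = (2*T)*(1/(2*T)) = 1)
(h(-442) - 31988)*(165157 - 18509) = (1 - 31988)*(165157 - 18509) = -31987*146648 = -4690829576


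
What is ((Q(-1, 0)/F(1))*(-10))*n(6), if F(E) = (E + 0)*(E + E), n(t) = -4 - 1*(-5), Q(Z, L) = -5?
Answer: 25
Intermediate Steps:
n(t) = 1 (n(t) = -4 + 5 = 1)
F(E) = 2*E² (F(E) = E*(2*E) = 2*E²)
((Q(-1, 0)/F(1))*(-10))*n(6) = (-5/(2*1²)*(-10))*1 = (-5/(2*1)*(-10))*1 = (-5/2*(-10))*1 = (-5*½*(-10))*1 = -5/2*(-10)*1 = 25*1 = 25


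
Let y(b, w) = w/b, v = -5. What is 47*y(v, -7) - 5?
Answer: 304/5 ≈ 60.800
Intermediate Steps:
47*y(v, -7) - 5 = 47*(-7/(-5)) - 5 = 47*(-7*(-1/5)) - 5 = 47*(7/5) - 5 = 329/5 - 5 = 304/5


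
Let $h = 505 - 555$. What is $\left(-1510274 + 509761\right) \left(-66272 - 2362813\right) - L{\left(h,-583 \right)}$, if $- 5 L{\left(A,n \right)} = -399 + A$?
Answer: $\frac{12151655602576}{5} \approx 2.4303 \cdot 10^{12}$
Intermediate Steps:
$h = -50$
$L{\left(A,n \right)} = \frac{399}{5} - \frac{A}{5}$ ($L{\left(A,n \right)} = - \frac{-399 + A}{5} = \frac{399}{5} - \frac{A}{5}$)
$\left(-1510274 + 509761\right) \left(-66272 - 2362813\right) - L{\left(h,-583 \right)} = \left(-1510274 + 509761\right) \left(-66272 - 2362813\right) - \left(\frac{399}{5} - -10\right) = \left(-1000513\right) \left(-2429085\right) - \left(\frac{399}{5} + 10\right) = 2430331120605 - \frac{449}{5} = \frac{12151655602576}{5}$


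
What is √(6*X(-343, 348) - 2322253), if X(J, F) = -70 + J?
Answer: I*√2324731 ≈ 1524.7*I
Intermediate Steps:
√(6*X(-343, 348) - 2322253) = √(6*(-70 - 343) - 2322253) = √(6*(-413) - 2322253) = √(-2478 - 2322253) = √(-2324731) = I*√2324731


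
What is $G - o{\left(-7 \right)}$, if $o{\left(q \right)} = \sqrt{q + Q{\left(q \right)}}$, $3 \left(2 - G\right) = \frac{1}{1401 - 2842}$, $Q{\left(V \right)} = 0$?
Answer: $\frac{8647}{4323} - i \sqrt{7} \approx 2.0002 - 2.6458 i$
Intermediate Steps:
$G = \frac{8647}{4323}$ ($G = 2 - \frac{1}{3 \left(1401 - 2842\right)} = 2 - \frac{1}{3 \left(-1441\right)} = 2 - - \frac{1}{4323} = 2 + \frac{1}{4323} = \frac{8647}{4323} \approx 2.0002$)
$o{\left(q \right)} = \sqrt{q}$ ($o{\left(q \right)} = \sqrt{q + 0} = \sqrt{q}$)
$G - o{\left(-7 \right)} = \frac{8647}{4323} - \sqrt{-7} = \frac{8647}{4323} - i \sqrt{7}$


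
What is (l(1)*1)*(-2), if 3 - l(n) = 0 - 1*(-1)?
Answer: -4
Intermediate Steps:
l(n) = 2 (l(n) = 3 - (0 - 1*(-1)) = 3 - (0 + 1) = 3 - 1*1 = 3 - 1 = 2)
(l(1)*1)*(-2) = (2*1)*(-2) = 2*(-2) = -4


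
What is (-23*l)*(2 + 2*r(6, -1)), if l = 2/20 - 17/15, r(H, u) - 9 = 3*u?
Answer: 4991/15 ≈ 332.73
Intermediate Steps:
r(H, u) = 9 + 3*u
l = -31/30 (l = 2*(1/20) - 17*1/15 = ⅒ - 17/15 = -31/30 ≈ -1.0333)
(-23*l)*(2 + 2*r(6, -1)) = (-23*(-31/30))*(2 + 2*(9 + 3*(-1))) = 713*(2 + 2*(9 - 3))/30 = 713*(2 + 2*6)/30 = 713*(2 + 12)/30 = (713/30)*14 = 4991/15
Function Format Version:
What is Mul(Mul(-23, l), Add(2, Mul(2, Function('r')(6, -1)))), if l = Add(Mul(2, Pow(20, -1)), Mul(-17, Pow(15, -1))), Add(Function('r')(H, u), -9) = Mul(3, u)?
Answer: Rational(4991, 15) ≈ 332.73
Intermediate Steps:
Function('r')(H, u) = Add(9, Mul(3, u))
l = Rational(-31, 30) (l = Add(Mul(2, Rational(1, 20)), Mul(-17, Rational(1, 15))) = Add(Rational(1, 10), Rational(-17, 15)) = Rational(-31, 30) ≈ -1.0333)
Mul(Mul(-23, l), Add(2, Mul(2, Function('r')(6, -1)))) = Mul(Mul(-23, Rational(-31, 30)), Add(2, Mul(2, Add(9, Mul(3, -1))))) = Mul(Rational(713, 30), Add(2, Mul(2, Add(9, -3)))) = Mul(Rational(713, 30), Add(2, Mul(2, 6))) = Mul(Rational(713, 30), Add(2, 12)) = Mul(Rational(713, 30), 14) = Rational(4991, 15)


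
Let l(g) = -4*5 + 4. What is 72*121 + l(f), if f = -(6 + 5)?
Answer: 8696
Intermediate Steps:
f = -11 (f = -1*11 = -11)
l(g) = -16 (l(g) = -20 + 4 = -16)
72*121 + l(f) = 72*121 - 16 = 8712 - 16 = 8696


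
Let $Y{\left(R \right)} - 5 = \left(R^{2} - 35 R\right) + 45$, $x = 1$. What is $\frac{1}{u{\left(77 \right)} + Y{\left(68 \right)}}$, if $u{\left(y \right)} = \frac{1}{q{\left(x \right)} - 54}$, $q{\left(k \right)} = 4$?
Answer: $\frac{50}{114699} \approx 0.00043592$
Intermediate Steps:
$Y{\left(R \right)} = 50 + R^{2} - 35 R$ ($Y{\left(R \right)} = 5 + \left(\left(R^{2} - 35 R\right) + 45\right) = 5 + \left(45 + R^{2} - 35 R\right) = 50 + R^{2} - 35 R$)
$u{\left(y \right)} = - \frac{1}{50}$ ($u{\left(y \right)} = \frac{1}{4 - 54} = \frac{1}{-50} = - \frac{1}{50}$)
$\frac{1}{u{\left(77 \right)} + Y{\left(68 \right)}} = \frac{1}{- \frac{1}{50} + \left(50 + 68^{2} - 2380\right)} = \frac{1}{- \frac{1}{50} + \left(50 + 4624 - 2380\right)} = \frac{1}{- \frac{1}{50} + 2294} = \frac{1}{\frac{114699}{50}} = \frac{50}{114699}$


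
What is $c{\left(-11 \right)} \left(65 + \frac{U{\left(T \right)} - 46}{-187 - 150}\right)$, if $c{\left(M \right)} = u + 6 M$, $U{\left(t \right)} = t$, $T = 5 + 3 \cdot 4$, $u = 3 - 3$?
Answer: $- \frac{1447644}{337} \approx -4295.7$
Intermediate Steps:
$u = 0$ ($u = 3 - 3 = 0$)
$T = 17$ ($T = 5 + 12 = 17$)
$c{\left(M \right)} = 6 M$ ($c{\left(M \right)} = 0 + 6 M = 6 M$)
$c{\left(-11 \right)} \left(65 + \frac{U{\left(T \right)} - 46}{-187 - 150}\right) = 6 \left(-11\right) \left(65 + \frac{17 - 46}{-187 - 150}\right) = - 66 \left(65 - \frac{29}{-337}\right) = - 66 \left(65 - - \frac{29}{337}\right) = - 66 \left(65 + \frac{29}{337}\right) = \left(-66\right) \frac{21934}{337} = - \frac{1447644}{337}$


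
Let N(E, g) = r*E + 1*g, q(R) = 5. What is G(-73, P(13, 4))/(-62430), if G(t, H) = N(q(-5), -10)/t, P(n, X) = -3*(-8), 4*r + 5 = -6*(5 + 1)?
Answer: -49/3645912 ≈ -1.3440e-5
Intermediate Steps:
r = -41/4 (r = -5/4 + (-6*(5 + 1))/4 = -5/4 + (-6*6)/4 = -5/4 + (¼)*(-36) = -5/4 - 9 = -41/4 ≈ -10.250)
N(E, g) = g - 41*E/4 (N(E, g) = -41*E/4 + 1*g = -41*E/4 + g = g - 41*E/4)
P(n, X) = 24
G(t, H) = -245/(4*t) (G(t, H) = (-10 - 41/4*5)/t = (-10 - 205/4)/t = -245/(4*t))
G(-73, P(13, 4))/(-62430) = -245/4/(-73)/(-62430) = -245/4*(-1/73)*(-1/62430) = (245/292)*(-1/62430) = -49/3645912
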